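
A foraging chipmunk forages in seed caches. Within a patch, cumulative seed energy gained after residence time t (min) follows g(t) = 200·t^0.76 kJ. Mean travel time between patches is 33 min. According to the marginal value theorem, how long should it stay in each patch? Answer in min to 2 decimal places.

Maximise g(t)/(T+t): set derivative to zero → g'(t)(T+t) = g(t).
g'(t) = 0.76·200·t^-0.24. Setting 0.76·200·t^-0.24 = 200·t^0.76/(33+t) gives 0.76(33+t) = t, so 0.24·t = 0.76×33.
t* = 0.76×33/0.24 = 104.5 min.

104.50 min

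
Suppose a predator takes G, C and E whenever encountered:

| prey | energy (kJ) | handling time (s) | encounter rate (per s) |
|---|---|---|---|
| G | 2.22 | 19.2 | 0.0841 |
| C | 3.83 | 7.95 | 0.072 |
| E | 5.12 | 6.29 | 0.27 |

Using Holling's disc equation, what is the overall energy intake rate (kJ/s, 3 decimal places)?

0.378 kJ/s

R = Σλ_iE_i / (1 + Σλ_ih_i)
Numerator: 0.0841×2.22 + 0.072×3.83 + 0.27×5.12 = 1.845
Denominator: 1 + 0.0841×19.2 + 0.072×7.95 + 0.27×6.29 = 4.885
R = 1.845/4.885 = 0.3776 kJ/s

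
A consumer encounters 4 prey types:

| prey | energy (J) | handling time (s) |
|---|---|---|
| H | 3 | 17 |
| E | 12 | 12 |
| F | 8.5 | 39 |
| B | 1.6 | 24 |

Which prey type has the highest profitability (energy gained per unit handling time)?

E

Profitability E/h (J/s): H = 3/17 = 0.176, E = 12/12 = 1, F = 8.5/39 = 0.218, B = 1.6/24 = 0.0667.
Ranked: E > F > H > B.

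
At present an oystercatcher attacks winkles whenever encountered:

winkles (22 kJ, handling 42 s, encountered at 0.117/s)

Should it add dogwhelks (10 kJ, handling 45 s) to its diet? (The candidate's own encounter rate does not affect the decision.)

On winkles alone, R = ΣλE/(1+Σλh) = 2.574/5.914 = 0.4352 kJ/s.
Profitability of dogwhelks: 10/45 = 0.2222 kJ/s.
0.2222 < 0.4352, so adding dogwhelks would lower the average — exclude it.

No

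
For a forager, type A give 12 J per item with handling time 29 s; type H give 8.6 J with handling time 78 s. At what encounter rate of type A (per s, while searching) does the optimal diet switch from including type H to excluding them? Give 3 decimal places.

At the threshold, the rate on type A alone equals the profitability of type H: λ·12/(1 + λ·29) = 8.6/78 = 0.1103.
Rearranging, λ(12 − 0.1103×29) = 0.1103, so λ = 0.1103/8.803 = 0.01253 per s.

0.013 per s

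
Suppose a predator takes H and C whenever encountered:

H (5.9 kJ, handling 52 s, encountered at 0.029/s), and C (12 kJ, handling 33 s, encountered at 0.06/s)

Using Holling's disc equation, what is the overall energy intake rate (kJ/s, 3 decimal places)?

0.199 kJ/s

R = (0.029×5.9 + 0.06×12) / (1 + 0.029×52 + 0.06×33) = 0.8911/4.488 = 0.1986 kJ/s.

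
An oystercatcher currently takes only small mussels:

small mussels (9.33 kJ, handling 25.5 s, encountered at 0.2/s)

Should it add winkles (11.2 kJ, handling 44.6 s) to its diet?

Intake rate on the current diet: R = (0.2×9.33) / (1 + 0.2×25.5) = 1.866/6.1 = 0.3059 kJ/s.
Profitability of winkles: 11.2/44.6 = 0.2511 kJ/s.
Since 0.2511 < R, time spent handling winkles is better spent searching.

No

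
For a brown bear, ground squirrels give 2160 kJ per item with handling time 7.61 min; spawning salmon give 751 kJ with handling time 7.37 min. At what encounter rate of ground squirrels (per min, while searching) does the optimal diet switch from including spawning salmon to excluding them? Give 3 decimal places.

0.074 per min

Drop spawning salmon once their profitability E₂/h₂ falls below the rate achievable on ground squirrels alone: E₂/h₂ = λE₁/(1 + λh₁).
Solve for λ: λE₁h₂ = E₂(1 + λh₁) → λ(E₁h₂ − E₂h₁) = E₂ → λ = E₂/(E₁h₂ − E₂h₁).
λ = 751/(2160×7.37 − 751×7.61) = 751/1.02e+04 = 0.0736 per min.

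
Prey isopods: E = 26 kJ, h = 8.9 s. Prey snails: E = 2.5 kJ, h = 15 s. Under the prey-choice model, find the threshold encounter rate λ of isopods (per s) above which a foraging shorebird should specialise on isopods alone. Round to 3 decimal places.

The zero-one rule: include snails iff E₂/h₂ > λE₁/(1+λh₁). Equality gives the switch point.
λE₁h₂ = E₂ + λE₂h₁ ⇒ λ = E₂/(E₁h₂ − E₂h₁) = 2.5/(390 − 22.25) = 0.006798 per s.

0.007 per s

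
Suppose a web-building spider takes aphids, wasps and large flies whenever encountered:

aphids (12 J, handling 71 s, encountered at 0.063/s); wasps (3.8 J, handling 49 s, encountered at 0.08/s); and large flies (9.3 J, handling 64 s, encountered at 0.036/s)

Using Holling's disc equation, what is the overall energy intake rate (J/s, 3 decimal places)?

0.119 J/s

R = Σλ_iE_i / (1 + Σλ_ih_i)
Numerator: 0.063×12 + 0.08×3.8 + 0.036×9.3 = 1.395
Denominator: 1 + 0.063×71 + 0.08×49 + 0.036×64 = 11.7
R = 1.395/11.7 = 0.1192 J/s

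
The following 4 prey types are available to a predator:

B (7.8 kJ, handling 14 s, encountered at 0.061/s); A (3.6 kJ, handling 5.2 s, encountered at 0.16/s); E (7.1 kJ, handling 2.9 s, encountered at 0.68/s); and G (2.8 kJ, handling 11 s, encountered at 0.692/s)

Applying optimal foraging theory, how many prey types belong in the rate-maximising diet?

Rank by E/h (kJ/s): E 2.45, A 0.692, B 0.557, G 0.255. Include each in turn until the next type's E/h falls below the running intake rate.
Rate on top 1: 1.624. A: 0.692 < 1.624 → exclude; stop.
Optimal diet: E — 1 of 4 types.

1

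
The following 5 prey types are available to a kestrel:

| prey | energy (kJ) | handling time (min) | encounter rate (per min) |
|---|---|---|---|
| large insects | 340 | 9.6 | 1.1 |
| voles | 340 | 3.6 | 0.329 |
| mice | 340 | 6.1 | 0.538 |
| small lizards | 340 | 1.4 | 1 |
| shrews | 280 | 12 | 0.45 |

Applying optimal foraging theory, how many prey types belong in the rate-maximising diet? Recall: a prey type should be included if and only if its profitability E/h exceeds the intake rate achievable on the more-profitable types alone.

Rank by E/h (kJ/min): small lizards 243, voles 94.4, mice 55.7, large insects 35.4, shrews 23.3. Include each in turn until the next type's E/h falls below the running intake rate.
Rate on top 1: 141.7. voles: 94.4 < 141.7 → exclude; stop.
Optimal diet: small lizards — 1 of 5 types.

1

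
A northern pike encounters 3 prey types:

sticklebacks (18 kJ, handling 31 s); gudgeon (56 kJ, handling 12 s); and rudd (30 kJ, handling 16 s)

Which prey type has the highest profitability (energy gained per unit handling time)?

Profitability E/h (kJ/s): sticklebacks = 18/31 = 0.581, gudgeon = 56/12 = 4.67, rudd = 30/16 = 1.88.
Ranked: gudgeon > rudd > sticklebacks.

gudgeon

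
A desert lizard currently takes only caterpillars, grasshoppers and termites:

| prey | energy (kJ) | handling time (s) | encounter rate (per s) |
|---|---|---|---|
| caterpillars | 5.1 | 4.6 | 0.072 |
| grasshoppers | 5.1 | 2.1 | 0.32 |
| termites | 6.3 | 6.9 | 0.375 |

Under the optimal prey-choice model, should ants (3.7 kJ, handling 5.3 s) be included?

On caterpillars, grasshoppers and termites alone, R = ΣλE/(1+Σλh) = 4.362/4.591 = 0.9501 kJ/s.
ants: E/h = 3.7/5.3 = 0.6981 kJ/s.
Since 0.6981 < R, time spent handling ants is better spent searching.

No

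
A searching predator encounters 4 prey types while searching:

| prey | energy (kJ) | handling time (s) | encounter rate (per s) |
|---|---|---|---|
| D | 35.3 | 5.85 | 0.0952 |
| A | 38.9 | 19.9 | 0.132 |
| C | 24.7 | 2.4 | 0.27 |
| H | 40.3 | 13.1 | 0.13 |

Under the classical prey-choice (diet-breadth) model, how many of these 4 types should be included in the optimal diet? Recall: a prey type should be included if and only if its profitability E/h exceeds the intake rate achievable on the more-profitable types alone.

Rank by E/h (kJ/s): C 10.3, D 6.03, H 3.08, A 1.95. Include each in turn until the next type's E/h falls below the running intake rate.
Rate on top 1: 4.047. D: 6.03 > 4.047 → include.
Rate on top 2: 4.549. H: 3.08 < 4.549 → exclude; stop.
Optimal diet: C, D — 2 of 4 types.

2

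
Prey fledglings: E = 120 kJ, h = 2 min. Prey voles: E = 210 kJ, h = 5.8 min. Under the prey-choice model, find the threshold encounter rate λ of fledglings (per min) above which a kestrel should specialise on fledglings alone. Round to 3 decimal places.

0.761 per min

The zero-one rule: include voles iff E₂/h₂ > λE₁/(1+λh₁). Equality gives the switch point.
λE₁h₂ = E₂ + λE₂h₁ ⇒ λ = E₂/(E₁h₂ − E₂h₁) = 210/(696 − 420) = 0.7609 per min.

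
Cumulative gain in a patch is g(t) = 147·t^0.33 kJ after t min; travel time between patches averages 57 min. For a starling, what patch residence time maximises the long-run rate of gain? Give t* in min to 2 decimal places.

By the marginal value theorem, leave when the instantaneous gain rate g'(t) equals the habitat-wide average g(t)/(T + t).
g'(t) = 0.33·147·t^-0.67. Setting 0.33·147·t^-0.67 = 147·t^0.33/(57+t) gives 0.33(57+t) = t, so 0.67·t = 0.33×57.
t* = 0.33×57/0.67 = 28.07 min.

28.07 min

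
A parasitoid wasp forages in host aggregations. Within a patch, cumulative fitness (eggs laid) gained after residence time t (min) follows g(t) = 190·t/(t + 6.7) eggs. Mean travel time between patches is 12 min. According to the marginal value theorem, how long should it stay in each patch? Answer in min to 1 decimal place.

9.0 min

Optimal t* satisfies g'(t*) = g(t*)/(T + t*).
g'(t) = 190·6.7/(t + 6.7)². Setting 190·6.7/(t+6.7)² = 190t/[(t+6.7)(12+t)] gives 6.7(12+t) = t(t+6.7), so t² = 6.7×12 = 80.4.
t* = √80.4 = 8.967 min.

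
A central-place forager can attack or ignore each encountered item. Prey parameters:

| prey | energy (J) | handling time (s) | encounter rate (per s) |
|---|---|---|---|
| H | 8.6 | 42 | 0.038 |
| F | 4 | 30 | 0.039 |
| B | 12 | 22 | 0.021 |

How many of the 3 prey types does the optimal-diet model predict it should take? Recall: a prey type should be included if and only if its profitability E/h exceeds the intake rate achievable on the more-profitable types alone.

E/h in descending order: B 0.545, H 0.205, F 0.133 J/s. The optimal diet is the largest prefix of this list for which every included type satisfies E_i/h_i > R on the types above it.
Rate on top 1: 0.1724. H: 0.205 > 0.1724 → include.
Rate on top 2: 0.1893. F: 0.133 < 0.1893 → exclude; stop.
Optimal diet: B, H — 2 of 3 types.

2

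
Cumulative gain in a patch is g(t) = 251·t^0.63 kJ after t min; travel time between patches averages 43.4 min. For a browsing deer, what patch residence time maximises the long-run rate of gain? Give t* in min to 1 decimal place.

73.9 min

Maximise g(t)/(T+t): set derivative to zero → g'(t)(T+t) = g(t).
g'(t) = 0.63·251·t^-0.37. Setting 0.63·251·t^-0.37 = 251·t^0.63/(43.4+t) gives 0.63(43.4+t) = t, so 0.37·t = 0.63×43.4.
t* = 0.63×43.4/0.37 = 73.9 min.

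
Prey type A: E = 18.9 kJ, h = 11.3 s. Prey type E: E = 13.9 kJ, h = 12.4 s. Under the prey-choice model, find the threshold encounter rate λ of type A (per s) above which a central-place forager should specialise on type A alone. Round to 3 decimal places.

The zero-one rule: include type E iff E₂/h₂ > λE₁/(1+λh₁). Equality gives the switch point.
λE₁h₂ = E₂ + λE₂h₁ ⇒ λ = E₂/(E₁h₂ − E₂h₁) = 13.9/(234.4 − 157.1) = 0.1798 per s.

0.180 per s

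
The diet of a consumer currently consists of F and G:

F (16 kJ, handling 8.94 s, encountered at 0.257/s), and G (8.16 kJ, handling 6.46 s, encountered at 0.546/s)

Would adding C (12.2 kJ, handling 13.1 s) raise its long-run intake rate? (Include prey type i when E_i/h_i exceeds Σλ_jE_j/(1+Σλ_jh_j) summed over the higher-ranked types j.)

No

Intake rate on the current diet: R = (0.257×16 + 0.546×8.16) / (1 + 0.257×8.94 + 0.546×6.46) = 8.567/6.825 = 1.255 kJ/s.
C: E/h = 12.2/13.1 = 0.9313 kJ/s.
0.9313 < 1.255, so adding C would lower the average — exclude it.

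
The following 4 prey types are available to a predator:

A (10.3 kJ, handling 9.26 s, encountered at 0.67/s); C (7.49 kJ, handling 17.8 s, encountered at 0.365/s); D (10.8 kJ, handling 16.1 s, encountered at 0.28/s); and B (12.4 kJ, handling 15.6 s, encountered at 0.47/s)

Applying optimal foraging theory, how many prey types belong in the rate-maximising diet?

Profitabilities (E/h, kJ/s): A 1.11, B 0.795, D 0.671, C 0.421. Add prey in this order while the next type's profitability exceeds the intake rate on those already taken.
Rate on top 1: 0.9579. B: 0.795 < 0.9579 → exclude; stop.
Optimal diet: A — 1 of 4 types.

1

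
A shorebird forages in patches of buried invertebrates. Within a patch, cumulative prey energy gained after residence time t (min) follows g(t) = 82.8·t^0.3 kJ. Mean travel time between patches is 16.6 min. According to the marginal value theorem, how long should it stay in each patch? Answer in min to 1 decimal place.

7.1 min

Optimal t* satisfies g'(t*) = g(t*)/(T + t*).
g'(t) = 0.3·82.8·t^-0.7. Setting 0.3·82.8·t^-0.7 = 82.8·t^0.3/(16.6+t) gives 0.3(16.6+t) = t, so 0.70·t = 0.3×16.6.
t* = 0.3×16.6/0.70 = 7.114 min.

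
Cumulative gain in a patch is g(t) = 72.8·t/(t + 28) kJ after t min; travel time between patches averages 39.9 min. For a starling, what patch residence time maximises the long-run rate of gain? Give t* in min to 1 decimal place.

33.4 min

Maximise g(t)/(T+t): set derivative to zero → g'(t)(T+t) = g(t).
g'(t) = 72.8·28/(t + 28)². Setting 72.8·28/(t+28)² = 72.8t/[(t+28)(39.9+t)] gives 28(39.9+t) = t(t+28), so t² = 28×39.9 = 1117.
t* = √1117 = 33.42 min.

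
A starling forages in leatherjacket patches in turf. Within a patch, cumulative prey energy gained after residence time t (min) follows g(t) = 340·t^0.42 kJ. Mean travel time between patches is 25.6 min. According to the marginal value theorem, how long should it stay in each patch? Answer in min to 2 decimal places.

18.54 min

By the marginal value theorem, leave when the instantaneous gain rate g'(t) equals the habitat-wide average g(t)/(T + t).
g'(t) = 0.42·340·t^-0.58. Setting 0.42·340·t^-0.58 = 340·t^0.42/(25.6+t) gives 0.42(25.6+t) = t, so 0.58·t = 0.42×25.6.
t* = 0.42×25.6/0.58 = 18.54 min.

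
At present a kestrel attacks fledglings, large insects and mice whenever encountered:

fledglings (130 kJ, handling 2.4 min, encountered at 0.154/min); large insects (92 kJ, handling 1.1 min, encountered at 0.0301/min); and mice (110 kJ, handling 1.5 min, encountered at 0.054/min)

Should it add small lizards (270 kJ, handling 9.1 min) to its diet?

Yes

Intake rate on the current diet: R = (0.154×130 + 0.0301×92 + 0.054×110) / (1 + 0.154×2.4 + 0.0301×1.1 + 0.054×1.5) = 28.73/1.484 = 19.36 kJ/min.
Profitability of small lizards: 270/9.1 = 29.67 kJ/min.
Since 29.67 > R, including small lizards increases the long-run rate.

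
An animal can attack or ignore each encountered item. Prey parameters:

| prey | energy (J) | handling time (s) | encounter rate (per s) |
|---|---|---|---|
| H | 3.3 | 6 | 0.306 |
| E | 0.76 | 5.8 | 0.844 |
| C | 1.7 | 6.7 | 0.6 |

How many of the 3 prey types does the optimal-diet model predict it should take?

Rank by E/h (J/s): H 0.55, C 0.254, E 0.131. Include each in turn until the next type's E/h falls below the running intake rate.
Rate on top 1: 0.3561. C: 0.254 < 0.3561 → exclude; stop.
Optimal diet: H — 1 of 3 types.

1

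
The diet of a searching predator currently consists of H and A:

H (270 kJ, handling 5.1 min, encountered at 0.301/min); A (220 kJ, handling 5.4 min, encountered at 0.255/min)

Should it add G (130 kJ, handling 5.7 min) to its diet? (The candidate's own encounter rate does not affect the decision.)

On H and A alone, R = ΣλE/(1+Σλh) = 137.4/3.912 = 35.11 kJ/min.
Profitability of G: 130/5.7 = 22.81 kJ/min.
Since 22.81 < R, time spent handling G is better spent searching.

No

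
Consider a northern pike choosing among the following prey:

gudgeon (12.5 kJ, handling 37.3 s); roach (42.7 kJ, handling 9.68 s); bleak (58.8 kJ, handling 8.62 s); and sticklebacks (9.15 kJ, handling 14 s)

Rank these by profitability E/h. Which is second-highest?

Profitability E/h (kJ/s): gudgeon = 12.5/37.3 = 0.335, roach = 42.7/9.68 = 4.41, bleak = 58.8/8.62 = 6.82, sticklebacks = 9.15/14 = 0.654.
Ranked: bleak > roach > sticklebacks > gudgeon.

roach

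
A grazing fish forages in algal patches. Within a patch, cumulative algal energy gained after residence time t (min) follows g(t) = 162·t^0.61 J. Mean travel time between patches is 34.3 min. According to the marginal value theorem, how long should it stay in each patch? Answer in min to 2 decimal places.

53.65 min

By the marginal value theorem, leave when the instantaneous gain rate g'(t) equals the habitat-wide average g(t)/(T + t).
g'(t) = 0.61·162·t^-0.39. Setting 0.61·162·t^-0.39 = 162·t^0.61/(34.3+t) gives 0.61(34.3+t) = t, so 0.39·t = 0.61×34.3.
t* = 0.61×34.3/0.39 = 53.65 min.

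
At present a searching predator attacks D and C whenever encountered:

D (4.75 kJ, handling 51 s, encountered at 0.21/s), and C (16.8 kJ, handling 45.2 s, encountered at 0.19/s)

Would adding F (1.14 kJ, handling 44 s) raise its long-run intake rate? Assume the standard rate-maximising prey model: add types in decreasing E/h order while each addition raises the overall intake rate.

No

On D and C alone, R = ΣλE/(1+Σλh) = 4.189/20.3 = 0.2064 kJ/s.
Profitability of F: 1.14/44 = 0.02591 kJ/s.
Since 0.02591 < R, time spent handling F is better spent searching.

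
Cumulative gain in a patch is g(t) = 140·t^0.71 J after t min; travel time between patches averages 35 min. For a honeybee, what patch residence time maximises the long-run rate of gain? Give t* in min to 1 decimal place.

Optimal t* satisfies g'(t*) = g(t*)/(T + t*).
g'(t) = 0.71·140·t^-0.29. Setting 0.71·140·t^-0.29 = 140·t^0.71/(35+t) gives 0.71(35+t) = t, so 0.29·t = 0.71×35.
t* = 0.71×35/0.29 = 85.69 min.

85.7 min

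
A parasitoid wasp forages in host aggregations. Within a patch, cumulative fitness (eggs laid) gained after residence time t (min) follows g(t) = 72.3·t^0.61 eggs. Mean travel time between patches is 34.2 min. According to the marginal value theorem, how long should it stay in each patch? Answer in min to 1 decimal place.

53.5 min

Maximise g(t)/(T+t): set derivative to zero → g'(t)(T+t) = g(t).
g'(t) = 0.61·72.3·t^-0.39. Setting 0.61·72.3·t^-0.39 = 72.3·t^0.61/(34.2+t) gives 0.61(34.2+t) = t, so 0.39·t = 0.61×34.2.
t* = 0.61×34.2/0.39 = 53.49 min.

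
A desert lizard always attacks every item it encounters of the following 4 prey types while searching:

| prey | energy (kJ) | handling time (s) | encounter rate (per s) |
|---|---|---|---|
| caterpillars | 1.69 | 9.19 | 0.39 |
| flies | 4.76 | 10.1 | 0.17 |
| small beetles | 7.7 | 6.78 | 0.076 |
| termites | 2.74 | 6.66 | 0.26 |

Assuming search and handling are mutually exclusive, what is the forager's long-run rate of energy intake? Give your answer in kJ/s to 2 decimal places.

0.32 kJ/s

Energy encountered per unit search time: 0.39×1.69 + 0.17×4.76 + 0.076×7.7 + 0.26×2.74 = 2.766 kJ/s.
Handling time per unit search time: 0.39×9.19 + 0.17×10.1 + 0.076×6.78 + 0.26×6.66 = 7.548.
Rate = 2.766/(1 + 7.548) = 0.3236 kJ/s.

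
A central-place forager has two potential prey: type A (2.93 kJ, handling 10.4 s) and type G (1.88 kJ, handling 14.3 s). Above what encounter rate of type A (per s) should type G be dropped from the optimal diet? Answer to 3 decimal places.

0.084 per s

The zero-one rule: include type G iff E₂/h₂ > λE₁/(1+λh₁). Equality gives the switch point.
λE₁h₂ = E₂ + λE₂h₁ ⇒ λ = E₂/(E₁h₂ − E₂h₁) = 1.88/(41.9 − 19.55) = 0.08413 per s.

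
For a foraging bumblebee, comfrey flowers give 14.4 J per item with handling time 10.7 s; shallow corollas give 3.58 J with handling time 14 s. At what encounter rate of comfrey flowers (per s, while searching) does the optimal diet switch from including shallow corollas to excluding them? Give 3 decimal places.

Drop shallow corollas once their profitability E₂/h₂ falls below the rate achievable on comfrey flowers alone: E₂/h₂ = λE₁/(1 + λh₁).
Solve for λ: λE₁h₂ = E₂(1 + λh₁) → λ(E₁h₂ − E₂h₁) = E₂ → λ = E₂/(E₁h₂ − E₂h₁).
λ = 3.58/(14.4×14 − 3.58×10.7) = 3.58/163.3 = 0.02192 per s.

0.022 per s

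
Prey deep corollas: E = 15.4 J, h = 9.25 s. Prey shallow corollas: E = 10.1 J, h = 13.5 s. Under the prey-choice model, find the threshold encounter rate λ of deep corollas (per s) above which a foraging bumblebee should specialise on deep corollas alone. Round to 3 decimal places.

0.088 per s

At the threshold, the rate on deep corollas alone equals the profitability of shallow corollas: λ·15.4/(1 + λ·9.25) = 10.1/13.5 = 0.7481.
Rearranging, λ(15.4 − 0.7481×9.25) = 0.7481, so λ = 0.7481/8.48 = 0.08823 per s.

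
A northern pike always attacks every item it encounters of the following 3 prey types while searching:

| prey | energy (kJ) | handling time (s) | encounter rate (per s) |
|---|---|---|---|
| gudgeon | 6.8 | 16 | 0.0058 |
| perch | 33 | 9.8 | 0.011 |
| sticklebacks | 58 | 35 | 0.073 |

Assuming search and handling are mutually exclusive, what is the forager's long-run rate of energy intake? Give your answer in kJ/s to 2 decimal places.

1.23 kJ/s

R = Σλ_iE_i / (1 + Σλ_ih_i)
Numerator: 0.0058×6.8 + 0.011×33 + 0.073×58 = 4.636
Denominator: 1 + 0.0058×16 + 0.011×9.8 + 0.073×35 = 3.756
R = 4.636/3.756 = 1.235 kJ/s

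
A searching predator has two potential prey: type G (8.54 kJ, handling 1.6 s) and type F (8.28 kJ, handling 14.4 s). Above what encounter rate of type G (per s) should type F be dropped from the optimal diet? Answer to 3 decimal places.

0.075 per s

Drop type F once their profitability E₂/h₂ falls below the rate achievable on type G alone: E₂/h₂ = λE₁/(1 + λh₁).
Solve for λ: λE₁h₂ = E₂(1 + λh₁) → λ(E₁h₂ − E₂h₁) = E₂ → λ = E₂/(E₁h₂ − E₂h₁).
λ = 8.28/(8.54×14.4 − 8.28×1.6) = 8.28/109.7 = 0.07546 per s.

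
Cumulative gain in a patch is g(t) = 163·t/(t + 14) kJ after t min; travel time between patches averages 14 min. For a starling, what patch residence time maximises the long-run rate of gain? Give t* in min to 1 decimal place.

14.0 min

Optimal t* satisfies g'(t*) = g(t*)/(T + t*).
g'(t) = 163·14/(t + 14)². Setting 163·14/(t+14)² = 163t/[(t+14)(14+t)] gives 14(14+t) = t(t+14), so t² = 14×14 = 196.
t* = √196 = 14 min.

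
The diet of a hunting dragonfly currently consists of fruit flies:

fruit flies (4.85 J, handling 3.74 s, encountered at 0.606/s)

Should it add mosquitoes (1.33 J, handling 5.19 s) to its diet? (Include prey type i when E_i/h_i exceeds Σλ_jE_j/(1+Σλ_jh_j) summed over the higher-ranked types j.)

Intake rate on the current diet: R = (0.606×4.85) / (1 + 0.606×3.74) = 2.939/3.266 = 0.8998 J/s.
Profitability of mosquitoes: 1.33/5.19 = 0.2563 J/s.
Since 0.2563 < R, time spent handling mosquitoes is better spent searching.

No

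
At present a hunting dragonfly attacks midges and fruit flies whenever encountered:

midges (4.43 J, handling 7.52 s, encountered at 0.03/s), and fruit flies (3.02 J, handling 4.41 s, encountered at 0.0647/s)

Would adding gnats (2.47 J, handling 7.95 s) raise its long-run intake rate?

Yes

Intake rate on the current diet: R = (0.03×4.43 + 0.0647×3.02) / (1 + 0.03×7.52 + 0.0647×4.41) = 0.3283/1.511 = 0.2173 J/s.
gnats: E/h = 2.47/7.95 = 0.3107 J/s.
0.3107 > 0.2173, so adding gnats raises the average — include it.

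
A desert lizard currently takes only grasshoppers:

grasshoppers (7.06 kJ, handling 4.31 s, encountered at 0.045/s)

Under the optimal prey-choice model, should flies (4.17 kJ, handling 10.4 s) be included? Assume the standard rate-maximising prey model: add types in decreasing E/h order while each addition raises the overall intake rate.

Yes

On grasshoppers alone, R = ΣλE/(1+Σλh) = 0.3177/1.194 = 0.2661 kJ/s.
Profitability of flies: 4.17/10.4 = 0.401 kJ/s.
Since 0.401 > R, including flies increases the long-run rate.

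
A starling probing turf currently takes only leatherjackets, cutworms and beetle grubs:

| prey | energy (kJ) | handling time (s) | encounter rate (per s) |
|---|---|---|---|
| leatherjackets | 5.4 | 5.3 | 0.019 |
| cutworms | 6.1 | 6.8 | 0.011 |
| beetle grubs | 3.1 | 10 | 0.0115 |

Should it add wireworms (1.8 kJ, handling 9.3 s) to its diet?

Intake rate on the current diet: R = (0.019×5.4 + 0.011×6.1 + 0.0115×3.1) / (1 + 0.019×5.3 + 0.011×6.8 + 0.0115×10) = 0.2054/1.29 = 0.1591 kJ/s.
wireworms: E/h = 1.8/9.3 = 0.1935 kJ/s.
0.1935 > 0.1591, so adding wireworms raises the average — include it.

Yes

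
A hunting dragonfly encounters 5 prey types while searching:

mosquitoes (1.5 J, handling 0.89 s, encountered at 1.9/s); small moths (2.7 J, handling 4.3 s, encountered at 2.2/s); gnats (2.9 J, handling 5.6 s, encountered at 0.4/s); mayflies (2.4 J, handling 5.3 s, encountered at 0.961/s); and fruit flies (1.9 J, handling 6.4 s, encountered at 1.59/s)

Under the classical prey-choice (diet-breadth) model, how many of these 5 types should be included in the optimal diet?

Profitabilities (E/h, J/s): mosquitoes 1.69, small moths 0.628, gnats 0.518, mayflies 0.453, fruit flies 0.297. Add prey in this order while the next type's profitability exceeds the intake rate on those already taken.
Rate on top 1: 1.059. small moths: 0.628 < 1.059 → exclude; stop.
Optimal diet: mosquitoes — 1 of 5 types.

1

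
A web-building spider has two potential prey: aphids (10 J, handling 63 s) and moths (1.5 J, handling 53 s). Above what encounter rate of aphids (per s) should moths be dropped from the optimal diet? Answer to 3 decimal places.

0.003 per s

Drop moths once their profitability E₂/h₂ falls below the rate achievable on aphids alone: E₂/h₂ = λE₁/(1 + λh₁).
Solve for λ: λE₁h₂ = E₂(1 + λh₁) → λ(E₁h₂ − E₂h₁) = E₂ → λ = E₂/(E₁h₂ − E₂h₁).
λ = 1.5/(10×53 − 1.5×63) = 1.5/435.5 = 0.003444 per s.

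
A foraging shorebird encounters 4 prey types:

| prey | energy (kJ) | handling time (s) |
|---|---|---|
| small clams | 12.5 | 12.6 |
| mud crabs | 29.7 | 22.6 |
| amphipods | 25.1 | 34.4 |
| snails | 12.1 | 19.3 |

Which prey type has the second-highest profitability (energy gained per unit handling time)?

In descending order of E/h:
mud crabs: 29.7/22.6 = 1.31 kJ/s
small clams: 12.5/12.6 = 0.992 kJ/s
amphipods: 25.1/34.4 = 0.73 kJ/s
snails: 12.1/19.3 = 0.627 kJ/s

small clams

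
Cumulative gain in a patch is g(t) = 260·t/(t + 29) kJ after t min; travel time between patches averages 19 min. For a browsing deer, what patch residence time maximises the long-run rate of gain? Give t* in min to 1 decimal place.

Optimal t* satisfies g'(t*) = g(t*)/(T + t*).
g'(t) = 260·29/(t + 29)². Setting 260·29/(t+29)² = 260t/[(t+29)(19+t)] gives 29(19+t) = t(t+29), so t² = 29×19 = 551.
t* = √551 = 23.47 min.

23.5 min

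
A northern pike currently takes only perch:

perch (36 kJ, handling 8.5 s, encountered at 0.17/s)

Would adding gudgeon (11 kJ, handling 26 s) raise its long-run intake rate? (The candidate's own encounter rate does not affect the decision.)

No

Current rate: (0.17×36)/(1 + 0.17×8.5) = 2.503 kJ/s.
Profitability of gudgeon: 11/26 = 0.4231 kJ/s.
0.4231 < 2.503, so adding gudgeon would lower the average — exclude it.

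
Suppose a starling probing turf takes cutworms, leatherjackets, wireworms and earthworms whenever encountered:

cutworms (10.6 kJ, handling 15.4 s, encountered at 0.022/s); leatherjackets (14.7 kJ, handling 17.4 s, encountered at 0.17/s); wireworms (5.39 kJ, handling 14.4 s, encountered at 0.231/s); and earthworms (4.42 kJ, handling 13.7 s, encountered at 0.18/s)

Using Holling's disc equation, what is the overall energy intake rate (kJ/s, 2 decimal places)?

R = Σλ_iE_i / (1 + Σλ_ih_i)
Numerator: 0.022×10.6 + 0.17×14.7 + 0.231×5.39 + 0.18×4.42 = 4.773
Denominator: 1 + 0.022×15.4 + 0.17×17.4 + 0.231×14.4 + 0.18×13.7 = 10.09
R = 4.773/10.09 = 0.4731 kJ/s

0.47 kJ/s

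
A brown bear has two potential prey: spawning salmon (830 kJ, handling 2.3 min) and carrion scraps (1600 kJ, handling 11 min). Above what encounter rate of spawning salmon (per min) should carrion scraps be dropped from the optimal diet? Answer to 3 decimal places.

Drop carrion scraps once their profitability E₂/h₂ falls below the rate achievable on spawning salmon alone: E₂/h₂ = λE₁/(1 + λh₁).
Solve for λ: λE₁h₂ = E₂(1 + λh₁) → λ(E₁h₂ − E₂h₁) = E₂ → λ = E₂/(E₁h₂ − E₂h₁).
λ = 1600/(830×11 − 1600×2.3) = 1600/5450 = 0.2936 per min.

0.294 per min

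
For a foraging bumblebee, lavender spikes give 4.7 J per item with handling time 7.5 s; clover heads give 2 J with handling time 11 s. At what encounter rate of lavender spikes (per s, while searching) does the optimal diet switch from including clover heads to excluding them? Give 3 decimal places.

The zero-one rule: include clover heads iff E₂/h₂ > λE₁/(1+λh₁). Equality gives the switch point.
λE₁h₂ = E₂ + λE₂h₁ ⇒ λ = E₂/(E₁h₂ − E₂h₁) = 2/(51.7 − 15) = 0.0545 per s.

0.054 per s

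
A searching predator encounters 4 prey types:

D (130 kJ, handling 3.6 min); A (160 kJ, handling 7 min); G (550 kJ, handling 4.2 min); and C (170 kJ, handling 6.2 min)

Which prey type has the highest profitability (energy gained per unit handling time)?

In descending order of E/h:
G: 550/4.2 = 131 kJ/min
D: 130/3.6 = 36.1 kJ/min
C: 170/6.2 = 27.4 kJ/min
A: 160/7 = 22.9 kJ/min

G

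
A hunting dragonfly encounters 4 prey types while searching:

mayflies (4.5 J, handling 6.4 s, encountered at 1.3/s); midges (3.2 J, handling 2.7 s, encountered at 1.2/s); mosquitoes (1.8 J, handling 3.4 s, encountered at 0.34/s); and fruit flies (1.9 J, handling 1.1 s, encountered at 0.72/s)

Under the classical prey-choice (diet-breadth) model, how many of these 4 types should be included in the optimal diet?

Rank by E/h (J/s): fruit flies 1.73, midges 1.19, mayflies 0.703, mosquitoes 0.529. Include each in turn until the next type's E/h falls below the running intake rate.
Rate on top 1: 0.7634. midges: 1.19 > 0.7634 → include.
Rate on top 2: 1.035. mayflies: 0.703 < 1.035 → exclude; stop.
Optimal diet: fruit flies, midges — 2 of 4 types.

2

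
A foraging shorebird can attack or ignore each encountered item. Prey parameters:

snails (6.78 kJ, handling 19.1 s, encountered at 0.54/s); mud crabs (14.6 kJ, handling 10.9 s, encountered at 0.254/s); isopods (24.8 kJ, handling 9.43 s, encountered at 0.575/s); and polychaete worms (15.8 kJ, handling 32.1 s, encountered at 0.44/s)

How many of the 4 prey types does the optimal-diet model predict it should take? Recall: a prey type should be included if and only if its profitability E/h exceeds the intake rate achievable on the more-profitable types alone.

Rank by E/h (kJ/s): isopods 2.63, mud crabs 1.34, polychaete worms 0.492, snails 0.355. Include each in turn until the next type's E/h falls below the running intake rate.
Rate on top 1: 2.22. mud crabs: 1.34 < 2.22 → exclude; stop.
Optimal diet: isopods — 1 of 4 types.

1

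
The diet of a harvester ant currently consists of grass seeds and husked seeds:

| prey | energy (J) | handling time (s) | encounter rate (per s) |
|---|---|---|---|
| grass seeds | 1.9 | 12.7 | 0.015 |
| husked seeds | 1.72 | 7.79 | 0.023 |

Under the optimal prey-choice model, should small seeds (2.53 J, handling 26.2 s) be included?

Yes

Current rate: (0.015×1.9 + 0.023×1.72)/(1 + 0.015×12.7 + 0.023×7.79) = 0.04969 J/s.
Profitability of small seeds: 2.53/26.2 = 0.09656 J/s.
0.09656 > 0.04969, so adding small seeds raises the average — include it.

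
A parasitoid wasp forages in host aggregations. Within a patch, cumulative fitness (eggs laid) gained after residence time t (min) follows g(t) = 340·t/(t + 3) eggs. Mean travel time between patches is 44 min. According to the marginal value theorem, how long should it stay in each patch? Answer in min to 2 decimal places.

Optimal t* satisfies g'(t*) = g(t*)/(T + t*).
g'(t) = 340·3/(t + 3)². Setting 340·3/(t+3)² = 340t/[(t+3)(44+t)] gives 3(44+t) = t(t+3), so t² = 3×44 = 132.
t* = √132 = 11.49 min.

11.49 min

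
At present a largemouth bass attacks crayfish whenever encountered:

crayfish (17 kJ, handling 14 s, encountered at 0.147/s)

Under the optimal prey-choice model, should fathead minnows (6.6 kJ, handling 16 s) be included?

On crayfish alone, R = ΣλE/(1+Σλh) = 2.499/3.058 = 0.8172 kJ/s.
fathead minnows: E/h = 6.6/16 = 0.4125 kJ/s.
Since 0.4125 < R, time spent handling fathead minnows is better spent searching.

No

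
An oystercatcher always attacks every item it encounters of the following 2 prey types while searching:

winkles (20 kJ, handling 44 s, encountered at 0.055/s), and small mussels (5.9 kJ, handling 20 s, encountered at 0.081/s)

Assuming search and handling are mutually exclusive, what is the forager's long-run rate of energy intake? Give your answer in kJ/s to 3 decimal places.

0.313 kJ/s

Energy encountered per unit search time: 0.055×20 + 0.081×5.9 = 1.578 kJ/s.
Handling time per unit search time: 0.055×44 + 0.081×20 = 4.04.
Rate = 1.578/(1 + 4.04) = 0.3131 kJ/s.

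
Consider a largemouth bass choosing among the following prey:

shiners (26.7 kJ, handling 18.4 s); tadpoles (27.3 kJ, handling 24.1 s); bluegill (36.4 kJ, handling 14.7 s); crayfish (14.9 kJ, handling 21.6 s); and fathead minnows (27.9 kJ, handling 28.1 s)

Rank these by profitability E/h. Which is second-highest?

shiners

Profitability E/h (kJ/s): shiners = 26.7/18.4 = 1.45, tadpoles = 27.3/24.1 = 1.13, bluegill = 36.4/14.7 = 2.48, crayfish = 14.9/21.6 = 0.69, fathead minnows = 27.9/28.1 = 0.993.
Ranked: bluegill > shiners > tadpoles > fathead minnows > crayfish.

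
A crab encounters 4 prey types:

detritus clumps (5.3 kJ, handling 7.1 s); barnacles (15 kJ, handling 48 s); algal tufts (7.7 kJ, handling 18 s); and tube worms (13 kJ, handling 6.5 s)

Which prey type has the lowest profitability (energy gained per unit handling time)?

In descending order of E/h:
tube worms: 13/6.5 = 2 kJ/s
detritus clumps: 5.3/7.1 = 0.746 kJ/s
algal tufts: 7.7/18 = 0.428 kJ/s
barnacles: 15/48 = 0.312 kJ/s

barnacles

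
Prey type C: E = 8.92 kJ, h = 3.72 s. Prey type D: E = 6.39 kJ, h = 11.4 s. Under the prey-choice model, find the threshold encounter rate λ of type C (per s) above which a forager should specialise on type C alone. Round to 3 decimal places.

0.082 per s

Drop type D once their profitability E₂/h₂ falls below the rate achievable on type C alone: E₂/h₂ = λE₁/(1 + λh₁).
Solve for λ: λE₁h₂ = E₂(1 + λh₁) → λ(E₁h₂ − E₂h₁) = E₂ → λ = E₂/(E₁h₂ − E₂h₁).
λ = 6.39/(8.92×11.4 − 6.39×3.72) = 6.39/77.92 = 0.08201 per s.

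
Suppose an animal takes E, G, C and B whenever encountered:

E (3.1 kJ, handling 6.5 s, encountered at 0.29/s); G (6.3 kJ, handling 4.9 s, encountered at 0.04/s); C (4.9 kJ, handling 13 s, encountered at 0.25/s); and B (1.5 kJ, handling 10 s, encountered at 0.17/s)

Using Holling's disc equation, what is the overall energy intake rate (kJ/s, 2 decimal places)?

R = (0.29×3.1 + 0.04×6.3 + 0.25×4.9 + 0.17×1.5) / (1 + 0.29×6.5 + 0.04×4.9 + 0.25×13 + 0.17×10) = 2.631/8.031 = 0.3276 kJ/s.

0.33 kJ/s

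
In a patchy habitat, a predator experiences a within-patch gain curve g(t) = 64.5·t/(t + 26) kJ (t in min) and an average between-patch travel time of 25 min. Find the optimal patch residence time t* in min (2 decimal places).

25.50 min

Maximise g(t)/(T+t): set derivative to zero → g'(t)(T+t) = g(t).
g'(t) = 64.5·26/(t + 26)². Setting 64.5·26/(t+26)² = 64.5t/[(t+26)(25+t)] gives 26(25+t) = t(t+26), so t² = 26×25 = 650.
t* = √650 = 25.5 min.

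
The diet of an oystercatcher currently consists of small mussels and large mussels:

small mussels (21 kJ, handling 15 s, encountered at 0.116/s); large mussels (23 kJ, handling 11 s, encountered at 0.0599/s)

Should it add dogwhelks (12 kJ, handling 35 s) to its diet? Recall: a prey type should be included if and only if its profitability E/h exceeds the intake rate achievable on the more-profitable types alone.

Intake rate on the current diet: R = (0.116×21 + 0.0599×23) / (1 + 0.116×15 + 0.0599×11) = 3.814/3.399 = 1.122 kJ/s.
dogwhelks: E/h = 12/35 = 0.3429 kJ/s.
0.3429 < 1.122, so adding dogwhelks would lower the average — exclude it.

No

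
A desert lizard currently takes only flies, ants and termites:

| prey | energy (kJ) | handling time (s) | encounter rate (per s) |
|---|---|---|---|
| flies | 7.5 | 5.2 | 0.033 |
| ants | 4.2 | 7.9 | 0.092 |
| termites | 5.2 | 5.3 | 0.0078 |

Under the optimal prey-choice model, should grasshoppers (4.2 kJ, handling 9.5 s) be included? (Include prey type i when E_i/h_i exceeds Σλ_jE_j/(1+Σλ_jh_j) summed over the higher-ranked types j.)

On flies, ants and termites alone, R = ΣλE/(1+Σλh) = 0.6745/1.94 = 0.3477 kJ/s.
grasshoppers: E/h = 4.2/9.5 = 0.4421 kJ/s.
Since 0.4421 > R, including grasshoppers increases the long-run rate.

Yes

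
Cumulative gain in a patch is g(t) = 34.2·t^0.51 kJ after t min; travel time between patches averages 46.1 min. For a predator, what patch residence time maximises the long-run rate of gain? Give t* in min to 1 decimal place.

48.0 min

Optimal t* satisfies g'(t*) = g(t*)/(T + t*).
g'(t) = 0.51·34.2·t^-0.49. Setting 0.51·34.2·t^-0.49 = 34.2·t^0.51/(46.1+t) gives 0.51(46.1+t) = t, so 0.49·t = 0.51×46.1.
t* = 0.51×46.1/0.49 = 47.98 min.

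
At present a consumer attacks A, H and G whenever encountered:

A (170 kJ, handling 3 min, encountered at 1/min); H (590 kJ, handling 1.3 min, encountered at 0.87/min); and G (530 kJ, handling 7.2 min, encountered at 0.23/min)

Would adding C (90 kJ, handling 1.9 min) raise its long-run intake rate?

Intake rate on the current diet: R = (1×170 + 0.87×590 + 0.23×530) / (1 + 1×3 + 0.87×1.3 + 0.23×7.2) = 805.2/6.787 = 118.6 kJ/min.
Profitability of C: 90/1.9 = 47.37 kJ/min.
47.37 < 118.6, so adding C would lower the average — exclude it.

No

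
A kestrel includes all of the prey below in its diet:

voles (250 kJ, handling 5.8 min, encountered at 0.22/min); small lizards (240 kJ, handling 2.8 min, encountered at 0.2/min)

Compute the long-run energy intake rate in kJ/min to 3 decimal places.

Energy encountered per unit search time: 0.22×250 + 0.2×240 = 103 kJ/min.
Handling time per unit search time: 0.22×5.8 + 0.2×2.8 = 1.836.
Rate = 103/(1 + 1.836) = 36.32 kJ/min.

36.319 kJ/min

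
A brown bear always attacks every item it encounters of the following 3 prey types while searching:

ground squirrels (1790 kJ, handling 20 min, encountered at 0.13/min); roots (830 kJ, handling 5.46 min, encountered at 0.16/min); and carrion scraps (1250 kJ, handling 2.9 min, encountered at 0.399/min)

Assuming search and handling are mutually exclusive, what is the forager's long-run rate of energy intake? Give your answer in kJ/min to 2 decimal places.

R = (0.13×1790 + 0.16×830 + 0.399×1250) / (1 + 0.13×20 + 0.16×5.46 + 0.399×2.9) = 864.2/5.631 = 153.5 kJ/min.

153.49 kJ/min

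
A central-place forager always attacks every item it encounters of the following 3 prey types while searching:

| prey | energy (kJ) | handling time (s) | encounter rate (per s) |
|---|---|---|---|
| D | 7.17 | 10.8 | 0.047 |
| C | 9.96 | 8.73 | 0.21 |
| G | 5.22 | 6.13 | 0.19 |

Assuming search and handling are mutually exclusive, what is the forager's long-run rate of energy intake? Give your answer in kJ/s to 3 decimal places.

0.759 kJ/s

R = (0.047×7.17 + 0.21×9.96 + 0.19×5.22) / (1 + 0.047×10.8 + 0.21×8.73 + 0.19×6.13) = 3.42/4.506 = 0.7591 kJ/s.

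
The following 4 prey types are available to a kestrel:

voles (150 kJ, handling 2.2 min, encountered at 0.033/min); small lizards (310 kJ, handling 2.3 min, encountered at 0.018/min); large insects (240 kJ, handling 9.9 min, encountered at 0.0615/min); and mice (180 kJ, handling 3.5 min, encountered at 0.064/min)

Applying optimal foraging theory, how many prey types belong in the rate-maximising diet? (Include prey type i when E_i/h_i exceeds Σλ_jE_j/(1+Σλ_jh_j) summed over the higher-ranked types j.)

E/h in descending order: small lizards 135, voles 68.2, mice 51.4, large insects 24.2 kJ/min. The optimal diet is the largest prefix of this list for which every included type satisfies E_i/h_i > R on the types above it.
Rate on top 1: 5.358. voles: 68.2 > 5.358 → include.
Rate on top 2: 9.452. mice: 51.4 > 9.452 → include.
Rate on top 3: 16.48. large insects: 24.2 > 16.48 → include.
Optimal diet: small lizards, voles, mice, large insects — 4 of 4 types.

4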